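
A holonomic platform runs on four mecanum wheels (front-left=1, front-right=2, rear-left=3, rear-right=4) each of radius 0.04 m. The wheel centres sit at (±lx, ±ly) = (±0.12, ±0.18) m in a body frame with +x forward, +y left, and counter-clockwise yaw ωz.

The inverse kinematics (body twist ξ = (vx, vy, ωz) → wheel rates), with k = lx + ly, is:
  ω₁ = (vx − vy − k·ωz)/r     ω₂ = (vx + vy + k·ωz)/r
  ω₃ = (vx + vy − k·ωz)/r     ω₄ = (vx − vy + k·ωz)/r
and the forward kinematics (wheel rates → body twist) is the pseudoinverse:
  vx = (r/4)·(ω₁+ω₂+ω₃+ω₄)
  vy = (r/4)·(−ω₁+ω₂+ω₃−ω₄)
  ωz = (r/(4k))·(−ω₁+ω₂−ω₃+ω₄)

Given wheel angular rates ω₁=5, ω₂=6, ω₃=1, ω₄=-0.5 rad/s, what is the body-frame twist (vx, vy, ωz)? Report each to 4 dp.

k = lx + ly = 0.12 + 0.18 = 0.3000
ω₁+ω₂+ω₃+ω₄ = 11.5000  →  vx = (0.04/4)·11.5000 = 0.1150
−ω₁+ω₂+ω₃−ω₄ = 2.5000  →  vy = (0.04/4)·2.5000 = 0.0250
−ω₁+ω₂−ω₃+ω₄ = -0.5000  →  ωz = (0.04/1.2000)·-0.5000 = -0.0167

(0.1150, 0.0250, -0.0167)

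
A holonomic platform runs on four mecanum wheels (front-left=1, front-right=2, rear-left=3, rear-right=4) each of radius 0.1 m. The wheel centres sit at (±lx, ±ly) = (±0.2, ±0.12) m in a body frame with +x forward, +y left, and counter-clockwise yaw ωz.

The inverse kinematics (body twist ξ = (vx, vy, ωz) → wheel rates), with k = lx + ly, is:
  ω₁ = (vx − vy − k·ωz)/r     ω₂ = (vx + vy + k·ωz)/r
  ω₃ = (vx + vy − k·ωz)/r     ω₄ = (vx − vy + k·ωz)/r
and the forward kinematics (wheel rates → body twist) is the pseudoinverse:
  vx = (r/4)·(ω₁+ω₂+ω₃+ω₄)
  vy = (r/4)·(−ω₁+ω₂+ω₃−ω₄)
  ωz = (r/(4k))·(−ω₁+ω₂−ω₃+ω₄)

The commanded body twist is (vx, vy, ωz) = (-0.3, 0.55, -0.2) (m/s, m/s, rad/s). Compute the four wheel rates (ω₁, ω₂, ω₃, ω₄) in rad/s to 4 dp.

(-7.8600, 1.8600, 3.1400, -9.1400)

k = lx + ly = 0.2 + 0.12 = 0.3200;  k·ωz = 0.3200·-0.2 = -0.0640
ω₁ (FL) = (vx − vy − k·ωz)/r = -0.7860/0.1 = -7.8600
ω₂ (FR) = (vx + vy + k·ωz)/r = 0.1860/0.1 = 1.8600
ω₃ (RL) = (vx + vy − k·ωz)/r = 0.3140/0.1 = 3.1400
ω₄ (RR) = (vx − vy + k·ωz)/r = -0.9140/0.1 = -9.1400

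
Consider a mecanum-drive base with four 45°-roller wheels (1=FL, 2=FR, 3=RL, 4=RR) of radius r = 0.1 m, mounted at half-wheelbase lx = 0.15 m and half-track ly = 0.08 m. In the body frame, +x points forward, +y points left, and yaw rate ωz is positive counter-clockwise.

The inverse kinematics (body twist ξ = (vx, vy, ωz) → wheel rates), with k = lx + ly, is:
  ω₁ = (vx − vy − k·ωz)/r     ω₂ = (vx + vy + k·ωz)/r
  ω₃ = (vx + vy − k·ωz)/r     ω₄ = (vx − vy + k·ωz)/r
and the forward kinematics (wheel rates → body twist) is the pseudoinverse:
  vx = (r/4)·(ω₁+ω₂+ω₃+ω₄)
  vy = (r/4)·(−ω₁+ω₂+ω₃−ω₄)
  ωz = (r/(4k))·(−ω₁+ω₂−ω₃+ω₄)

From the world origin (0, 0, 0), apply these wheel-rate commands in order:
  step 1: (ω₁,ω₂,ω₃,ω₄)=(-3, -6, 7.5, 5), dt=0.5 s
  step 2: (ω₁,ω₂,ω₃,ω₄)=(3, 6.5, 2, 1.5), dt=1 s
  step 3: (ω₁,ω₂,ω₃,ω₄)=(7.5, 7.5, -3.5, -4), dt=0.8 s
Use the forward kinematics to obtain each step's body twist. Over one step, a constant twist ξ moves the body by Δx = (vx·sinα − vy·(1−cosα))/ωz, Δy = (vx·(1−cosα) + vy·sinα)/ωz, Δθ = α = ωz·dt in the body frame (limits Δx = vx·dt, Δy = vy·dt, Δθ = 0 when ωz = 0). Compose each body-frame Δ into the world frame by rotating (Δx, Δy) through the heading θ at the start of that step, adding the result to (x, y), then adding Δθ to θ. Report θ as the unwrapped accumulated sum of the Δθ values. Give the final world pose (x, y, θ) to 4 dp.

step 1: ξ=(vx,vy,ωz)=(0.0875, -0.0125, -0.5978), dt=0.5 → body Δ=(0.0422, -0.0126, -0.2989) → world pose (0.0422, -0.0126, -0.2989)
step 2: ξ=(vx,vy,ωz)=(0.3250, 0.1000, 0.3261), dt=1.0 → body Δ=(0.3031, 0.1508, 0.3261) → world pose (0.3762, 0.0422, 0.0272)
step 3: ξ=(vx,vy,ωz)=(0.1875, 0.0125, -0.0543), dt=0.8 → body Δ=(0.1502, 0.0067, -0.0435) → world pose (0.5262, 0.0530, -0.0163)

(0.5262, 0.0530, -0.0163)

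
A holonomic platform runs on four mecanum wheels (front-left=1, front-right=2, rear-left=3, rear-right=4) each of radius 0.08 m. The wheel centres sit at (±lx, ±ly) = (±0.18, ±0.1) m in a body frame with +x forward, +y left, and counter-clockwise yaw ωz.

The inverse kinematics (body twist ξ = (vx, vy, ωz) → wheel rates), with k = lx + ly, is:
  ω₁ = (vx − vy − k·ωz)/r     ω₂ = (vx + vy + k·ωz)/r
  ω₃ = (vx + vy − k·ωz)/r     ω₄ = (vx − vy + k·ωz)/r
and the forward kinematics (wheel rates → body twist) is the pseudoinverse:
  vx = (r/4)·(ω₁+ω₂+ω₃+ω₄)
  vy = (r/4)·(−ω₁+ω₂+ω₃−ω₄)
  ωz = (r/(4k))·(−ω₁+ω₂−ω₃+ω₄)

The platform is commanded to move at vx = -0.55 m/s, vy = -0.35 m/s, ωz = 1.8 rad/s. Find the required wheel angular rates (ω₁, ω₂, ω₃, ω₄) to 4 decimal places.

(-8.8000, -4.9500, -17.5500, 3.8000)

k = lx + ly = 0.18 + 0.1 = 0.2800;  k·ωz = 0.2800·1.8 = 0.5040
ω₁ (FL) = (vx − vy − k·ωz)/r = -0.7040/0.08 = -8.8000
ω₂ (FR) = (vx + vy + k·ωz)/r = -0.3960/0.08 = -4.9500
ω₃ (RL) = (vx + vy − k·ωz)/r = -1.4040/0.08 = -17.5500
ω₄ (RR) = (vx − vy + k·ωz)/r = 0.3040/0.08 = 3.8000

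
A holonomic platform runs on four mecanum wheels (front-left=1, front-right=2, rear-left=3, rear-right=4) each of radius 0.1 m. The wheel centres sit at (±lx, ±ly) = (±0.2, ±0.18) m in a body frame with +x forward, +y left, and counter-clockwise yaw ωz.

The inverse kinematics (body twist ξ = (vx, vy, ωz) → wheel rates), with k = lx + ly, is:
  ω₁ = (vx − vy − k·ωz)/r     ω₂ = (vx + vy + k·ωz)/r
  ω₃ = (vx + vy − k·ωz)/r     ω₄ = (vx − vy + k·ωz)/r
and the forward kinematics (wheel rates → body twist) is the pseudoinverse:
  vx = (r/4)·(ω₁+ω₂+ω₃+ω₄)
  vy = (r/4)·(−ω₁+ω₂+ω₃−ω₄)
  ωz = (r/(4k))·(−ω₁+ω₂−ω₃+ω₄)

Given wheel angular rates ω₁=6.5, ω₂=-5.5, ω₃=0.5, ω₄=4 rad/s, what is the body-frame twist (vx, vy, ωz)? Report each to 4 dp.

(0.1375, -0.3875, -0.5592)

k = lx + ly = 0.2 + 0.18 = 0.3800
ω₁+ω₂+ω₃+ω₄ = 5.5000  →  vx = (0.1/4)·5.5000 = 0.1375
−ω₁+ω₂+ω₃−ω₄ = -15.5000  →  vy = (0.1/4)·-15.5000 = -0.3875
−ω₁+ω₂−ω₃+ω₄ = -8.5000  →  ωz = (0.1/1.5200)·-8.5000 = -0.5592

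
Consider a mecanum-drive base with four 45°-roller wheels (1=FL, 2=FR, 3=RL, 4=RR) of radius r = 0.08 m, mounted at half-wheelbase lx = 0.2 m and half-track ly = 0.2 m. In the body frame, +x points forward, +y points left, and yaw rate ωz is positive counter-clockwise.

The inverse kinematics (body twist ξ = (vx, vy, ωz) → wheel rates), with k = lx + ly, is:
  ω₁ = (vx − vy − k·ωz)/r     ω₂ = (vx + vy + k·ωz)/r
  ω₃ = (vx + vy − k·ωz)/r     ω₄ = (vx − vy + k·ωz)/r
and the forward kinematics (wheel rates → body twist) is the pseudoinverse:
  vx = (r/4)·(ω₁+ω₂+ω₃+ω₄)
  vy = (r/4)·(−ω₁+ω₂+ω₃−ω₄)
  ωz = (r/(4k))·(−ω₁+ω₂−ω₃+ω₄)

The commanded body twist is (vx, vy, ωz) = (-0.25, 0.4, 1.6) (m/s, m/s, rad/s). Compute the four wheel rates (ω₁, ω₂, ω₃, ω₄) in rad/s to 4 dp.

k = lx + ly = 0.2 + 0.2 = 0.4000;  k·ωz = 0.4000·1.6 = 0.6400
ω₁ (FL) = (vx − vy − k·ωz)/r = -1.2900/0.08 = -16.1250
ω₂ (FR) = (vx + vy + k·ωz)/r = 0.7900/0.08 = 9.8750
ω₃ (RL) = (vx + vy − k·ωz)/r = -0.4900/0.08 = -6.1250
ω₄ (RR) = (vx − vy + k·ωz)/r = -0.0100/0.08 = -0.1250

(-16.1250, 9.8750, -6.1250, -0.1250)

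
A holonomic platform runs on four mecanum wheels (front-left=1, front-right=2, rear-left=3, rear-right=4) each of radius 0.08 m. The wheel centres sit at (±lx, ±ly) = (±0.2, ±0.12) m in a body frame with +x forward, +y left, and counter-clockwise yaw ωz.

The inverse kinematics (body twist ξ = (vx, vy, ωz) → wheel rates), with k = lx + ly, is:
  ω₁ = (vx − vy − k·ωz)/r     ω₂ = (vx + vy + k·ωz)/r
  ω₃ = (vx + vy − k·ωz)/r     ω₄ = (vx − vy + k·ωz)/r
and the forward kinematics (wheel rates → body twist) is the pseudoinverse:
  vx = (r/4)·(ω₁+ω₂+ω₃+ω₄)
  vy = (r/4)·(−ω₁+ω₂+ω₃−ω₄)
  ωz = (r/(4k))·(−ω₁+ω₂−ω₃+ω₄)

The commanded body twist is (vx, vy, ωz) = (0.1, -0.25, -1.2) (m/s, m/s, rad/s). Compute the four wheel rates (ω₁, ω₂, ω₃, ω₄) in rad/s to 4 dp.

(9.1750, -6.6750, 2.9250, -0.4250)

k = lx + ly = 0.2 + 0.12 = 0.3200;  k·ωz = 0.3200·-1.2 = -0.3840
ω₁ (FL) = (vx − vy − k·ωz)/r = 0.7340/0.08 = 9.1750
ω₂ (FR) = (vx + vy + k·ωz)/r = -0.5340/0.08 = -6.6750
ω₃ (RL) = (vx + vy − k·ωz)/r = 0.2340/0.08 = 2.9250
ω₄ (RR) = (vx − vy + k·ωz)/r = -0.0340/0.08 = -0.4250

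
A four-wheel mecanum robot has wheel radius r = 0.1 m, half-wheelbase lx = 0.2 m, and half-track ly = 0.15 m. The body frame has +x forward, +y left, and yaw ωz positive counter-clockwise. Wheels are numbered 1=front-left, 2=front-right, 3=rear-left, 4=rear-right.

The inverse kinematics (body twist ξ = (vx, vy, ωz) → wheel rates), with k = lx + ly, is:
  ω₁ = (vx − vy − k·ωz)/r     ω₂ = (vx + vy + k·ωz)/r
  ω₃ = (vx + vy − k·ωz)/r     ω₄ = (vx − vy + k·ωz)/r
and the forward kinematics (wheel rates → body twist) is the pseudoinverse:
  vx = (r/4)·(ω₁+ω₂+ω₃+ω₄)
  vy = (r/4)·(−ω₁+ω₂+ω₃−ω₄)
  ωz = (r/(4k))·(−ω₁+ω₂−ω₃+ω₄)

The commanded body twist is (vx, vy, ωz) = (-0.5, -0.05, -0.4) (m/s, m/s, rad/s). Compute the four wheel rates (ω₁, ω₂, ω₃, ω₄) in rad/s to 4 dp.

(-3.1000, -6.9000, -4.1000, -5.9000)

k = lx + ly = 0.2 + 0.15 = 0.3500;  k·ωz = 0.3500·-0.4 = -0.1400
ω₁ (FL) = (vx − vy − k·ωz)/r = -0.3100/0.1 = -3.1000
ω₂ (FR) = (vx + vy + k·ωz)/r = -0.6900/0.1 = -6.9000
ω₃ (RL) = (vx + vy − k·ωz)/r = -0.4100/0.1 = -4.1000
ω₄ (RR) = (vx − vy + k·ωz)/r = -0.5900/0.1 = -5.9000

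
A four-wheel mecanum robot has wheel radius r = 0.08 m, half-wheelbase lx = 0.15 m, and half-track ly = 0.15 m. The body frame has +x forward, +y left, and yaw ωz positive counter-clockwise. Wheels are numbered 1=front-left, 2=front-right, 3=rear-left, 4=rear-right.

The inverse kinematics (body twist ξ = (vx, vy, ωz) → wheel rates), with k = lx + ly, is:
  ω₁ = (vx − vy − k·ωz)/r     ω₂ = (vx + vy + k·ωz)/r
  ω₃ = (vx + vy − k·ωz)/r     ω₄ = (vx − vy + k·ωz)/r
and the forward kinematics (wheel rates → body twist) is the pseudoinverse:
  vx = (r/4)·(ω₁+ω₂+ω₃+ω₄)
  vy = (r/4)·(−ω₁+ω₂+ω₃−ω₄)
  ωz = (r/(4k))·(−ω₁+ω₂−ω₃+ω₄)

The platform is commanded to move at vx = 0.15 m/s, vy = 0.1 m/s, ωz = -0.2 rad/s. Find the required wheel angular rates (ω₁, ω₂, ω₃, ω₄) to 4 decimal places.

(1.3750, 2.3750, 3.8750, -0.1250)

k = lx + ly = 0.15 + 0.15 = 0.3000;  k·ωz = 0.3000·-0.2 = -0.0600
ω₁ (FL) = (vx − vy − k·ωz)/r = 0.1100/0.08 = 1.3750
ω₂ (FR) = (vx + vy + k·ωz)/r = 0.1900/0.08 = 2.3750
ω₃ (RL) = (vx + vy − k·ωz)/r = 0.3100/0.08 = 3.8750
ω₄ (RR) = (vx − vy + k·ωz)/r = -0.0100/0.08 = -0.1250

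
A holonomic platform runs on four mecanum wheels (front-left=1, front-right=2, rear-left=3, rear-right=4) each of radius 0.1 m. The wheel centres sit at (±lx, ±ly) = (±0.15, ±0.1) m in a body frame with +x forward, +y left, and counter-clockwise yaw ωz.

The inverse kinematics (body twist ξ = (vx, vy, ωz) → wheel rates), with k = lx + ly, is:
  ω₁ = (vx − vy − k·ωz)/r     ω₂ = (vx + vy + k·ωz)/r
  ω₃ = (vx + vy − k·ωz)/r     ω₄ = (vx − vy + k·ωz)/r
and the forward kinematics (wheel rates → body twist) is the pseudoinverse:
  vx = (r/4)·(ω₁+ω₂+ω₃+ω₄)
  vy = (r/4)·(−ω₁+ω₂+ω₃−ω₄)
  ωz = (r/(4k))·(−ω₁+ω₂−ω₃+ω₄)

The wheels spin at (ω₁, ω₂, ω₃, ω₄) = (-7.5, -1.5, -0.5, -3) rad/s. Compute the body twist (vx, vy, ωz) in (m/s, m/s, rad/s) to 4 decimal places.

k = lx + ly = 0.15 + 0.1 = 0.2500
ω₁+ω₂+ω₃+ω₄ = -12.5000  →  vx = (0.1/4)·-12.5000 = -0.3125
−ω₁+ω₂+ω₃−ω₄ = 8.5000  →  vy = (0.1/4)·8.5000 = 0.2125
−ω₁+ω₂−ω₃+ω₄ = 3.5000  →  ωz = (0.1/1.0000)·3.5000 = 0.3500

(-0.3125, 0.2125, 0.3500)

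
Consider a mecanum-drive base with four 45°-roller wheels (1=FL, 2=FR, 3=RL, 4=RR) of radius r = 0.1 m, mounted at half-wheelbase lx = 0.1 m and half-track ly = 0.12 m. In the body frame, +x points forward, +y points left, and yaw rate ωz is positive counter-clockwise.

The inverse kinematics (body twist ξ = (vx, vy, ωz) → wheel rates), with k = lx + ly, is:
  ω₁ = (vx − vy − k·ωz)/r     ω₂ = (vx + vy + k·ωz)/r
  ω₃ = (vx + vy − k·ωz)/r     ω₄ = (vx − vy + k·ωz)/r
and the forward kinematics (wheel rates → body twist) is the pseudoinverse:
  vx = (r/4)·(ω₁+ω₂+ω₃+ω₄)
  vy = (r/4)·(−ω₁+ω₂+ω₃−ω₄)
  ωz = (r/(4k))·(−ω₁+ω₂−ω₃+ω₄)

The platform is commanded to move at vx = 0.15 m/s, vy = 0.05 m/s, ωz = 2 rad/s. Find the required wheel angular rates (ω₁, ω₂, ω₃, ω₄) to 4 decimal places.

k = lx + ly = 0.1 + 0.12 = 0.2200;  k·ωz = 0.2200·2 = 0.4400
ω₁ (FL) = (vx − vy − k·ωz)/r = -0.3400/0.1 = -3.4000
ω₂ (FR) = (vx + vy + k·ωz)/r = 0.6400/0.1 = 6.4000
ω₃ (RL) = (vx + vy − k·ωz)/r = -0.2400/0.1 = -2.4000
ω₄ (RR) = (vx − vy + k·ωz)/r = 0.5400/0.1 = 5.4000

(-3.4000, 6.4000, -2.4000, 5.4000)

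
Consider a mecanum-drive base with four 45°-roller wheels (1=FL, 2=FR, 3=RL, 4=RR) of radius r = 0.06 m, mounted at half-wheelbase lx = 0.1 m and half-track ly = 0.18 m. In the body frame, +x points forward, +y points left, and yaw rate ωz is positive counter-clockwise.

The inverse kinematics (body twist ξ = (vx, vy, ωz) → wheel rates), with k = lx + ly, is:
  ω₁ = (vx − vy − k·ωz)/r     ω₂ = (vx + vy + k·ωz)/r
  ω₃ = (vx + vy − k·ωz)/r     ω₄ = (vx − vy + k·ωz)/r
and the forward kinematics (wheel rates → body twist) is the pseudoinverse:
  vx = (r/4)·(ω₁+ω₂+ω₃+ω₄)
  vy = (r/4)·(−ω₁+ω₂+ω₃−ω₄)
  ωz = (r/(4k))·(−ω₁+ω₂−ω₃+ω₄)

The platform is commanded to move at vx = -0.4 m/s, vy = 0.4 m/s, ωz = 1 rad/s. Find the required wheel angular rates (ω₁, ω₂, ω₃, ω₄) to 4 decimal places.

k = lx + ly = 0.1 + 0.18 = 0.2800;  k·ωz = 0.2800·1 = 0.2800
ω₁ (FL) = (vx − vy − k·ωz)/r = -1.0800/0.06 = -18.0000
ω₂ (FR) = (vx + vy + k·ωz)/r = 0.2800/0.06 = 4.6667
ω₃ (RL) = (vx + vy − k·ωz)/r = -0.2800/0.06 = -4.6667
ω₄ (RR) = (vx − vy + k·ωz)/r = -0.5200/0.06 = -8.6667

(-18.0000, 4.6667, -4.6667, -8.6667)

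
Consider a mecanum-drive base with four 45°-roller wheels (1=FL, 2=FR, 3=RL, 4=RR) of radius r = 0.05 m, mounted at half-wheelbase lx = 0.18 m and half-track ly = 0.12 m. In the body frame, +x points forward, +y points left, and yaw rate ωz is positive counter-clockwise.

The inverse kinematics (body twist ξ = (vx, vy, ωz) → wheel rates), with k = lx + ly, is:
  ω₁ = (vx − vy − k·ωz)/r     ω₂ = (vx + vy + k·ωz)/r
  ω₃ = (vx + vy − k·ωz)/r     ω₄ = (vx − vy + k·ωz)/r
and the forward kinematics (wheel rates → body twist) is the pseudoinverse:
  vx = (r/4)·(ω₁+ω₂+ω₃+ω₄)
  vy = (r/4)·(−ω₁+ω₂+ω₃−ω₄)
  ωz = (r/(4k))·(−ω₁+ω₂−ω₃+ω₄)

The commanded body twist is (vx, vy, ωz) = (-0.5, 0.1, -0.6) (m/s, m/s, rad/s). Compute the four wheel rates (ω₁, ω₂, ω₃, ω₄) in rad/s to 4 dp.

(-8.4000, -11.6000, -4.4000, -15.6000)

k = lx + ly = 0.18 + 0.12 = 0.3000;  k·ωz = 0.3000·-0.6 = -0.1800
ω₁ (FL) = (vx − vy − k·ωz)/r = -0.4200/0.05 = -8.4000
ω₂ (FR) = (vx + vy + k·ωz)/r = -0.5800/0.05 = -11.6000
ω₃ (RL) = (vx + vy − k·ωz)/r = -0.2200/0.05 = -4.4000
ω₄ (RR) = (vx − vy + k·ωz)/r = -0.7800/0.05 = -15.6000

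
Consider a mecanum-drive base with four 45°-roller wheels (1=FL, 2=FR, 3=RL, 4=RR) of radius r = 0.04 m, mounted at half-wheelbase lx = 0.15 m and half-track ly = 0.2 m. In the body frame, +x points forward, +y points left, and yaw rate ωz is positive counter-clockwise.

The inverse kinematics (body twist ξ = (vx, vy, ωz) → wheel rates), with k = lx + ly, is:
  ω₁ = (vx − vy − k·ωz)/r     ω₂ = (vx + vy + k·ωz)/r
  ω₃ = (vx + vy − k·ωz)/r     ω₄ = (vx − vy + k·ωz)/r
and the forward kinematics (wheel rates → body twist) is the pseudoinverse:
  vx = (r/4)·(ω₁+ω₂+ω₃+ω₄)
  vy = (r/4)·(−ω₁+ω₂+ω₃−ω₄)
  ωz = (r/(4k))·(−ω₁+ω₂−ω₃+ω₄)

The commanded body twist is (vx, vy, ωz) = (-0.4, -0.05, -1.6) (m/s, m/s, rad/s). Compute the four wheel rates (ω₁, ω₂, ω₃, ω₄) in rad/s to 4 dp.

k = lx + ly = 0.15 + 0.2 = 0.3500;  k·ωz = 0.3500·-1.6 = -0.5600
ω₁ (FL) = (vx − vy − k·ωz)/r = 0.2100/0.04 = 5.2500
ω₂ (FR) = (vx + vy + k·ωz)/r = -1.0100/0.04 = -25.2500
ω₃ (RL) = (vx + vy − k·ωz)/r = 0.1100/0.04 = 2.7500
ω₄ (RR) = (vx − vy + k·ωz)/r = -0.9100/0.04 = -22.7500

(5.2500, -25.2500, 2.7500, -22.7500)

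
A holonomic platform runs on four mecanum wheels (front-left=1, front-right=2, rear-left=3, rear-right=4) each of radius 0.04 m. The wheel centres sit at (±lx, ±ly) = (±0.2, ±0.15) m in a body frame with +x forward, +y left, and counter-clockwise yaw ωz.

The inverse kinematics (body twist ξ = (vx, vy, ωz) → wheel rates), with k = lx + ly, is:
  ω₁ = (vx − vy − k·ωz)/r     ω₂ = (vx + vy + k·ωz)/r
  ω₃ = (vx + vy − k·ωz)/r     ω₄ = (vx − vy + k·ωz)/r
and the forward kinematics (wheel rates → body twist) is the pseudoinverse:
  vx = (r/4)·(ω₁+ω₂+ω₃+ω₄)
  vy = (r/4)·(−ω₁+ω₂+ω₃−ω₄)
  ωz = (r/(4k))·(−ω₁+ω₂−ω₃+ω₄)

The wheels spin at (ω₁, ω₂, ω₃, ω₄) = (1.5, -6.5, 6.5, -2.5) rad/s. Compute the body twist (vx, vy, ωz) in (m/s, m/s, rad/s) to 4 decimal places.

(-0.0100, 0.0100, -0.4857)

k = lx + ly = 0.2 + 0.15 = 0.3500
ω₁+ω₂+ω₃+ω₄ = -1.0000  →  vx = (0.04/4)·-1.0000 = -0.0100
−ω₁+ω₂+ω₃−ω₄ = 1.0000  →  vy = (0.04/4)·1.0000 = 0.0100
−ω₁+ω₂−ω₃+ω₄ = -17.0000  →  ωz = (0.04/1.4000)·-17.0000 = -0.4857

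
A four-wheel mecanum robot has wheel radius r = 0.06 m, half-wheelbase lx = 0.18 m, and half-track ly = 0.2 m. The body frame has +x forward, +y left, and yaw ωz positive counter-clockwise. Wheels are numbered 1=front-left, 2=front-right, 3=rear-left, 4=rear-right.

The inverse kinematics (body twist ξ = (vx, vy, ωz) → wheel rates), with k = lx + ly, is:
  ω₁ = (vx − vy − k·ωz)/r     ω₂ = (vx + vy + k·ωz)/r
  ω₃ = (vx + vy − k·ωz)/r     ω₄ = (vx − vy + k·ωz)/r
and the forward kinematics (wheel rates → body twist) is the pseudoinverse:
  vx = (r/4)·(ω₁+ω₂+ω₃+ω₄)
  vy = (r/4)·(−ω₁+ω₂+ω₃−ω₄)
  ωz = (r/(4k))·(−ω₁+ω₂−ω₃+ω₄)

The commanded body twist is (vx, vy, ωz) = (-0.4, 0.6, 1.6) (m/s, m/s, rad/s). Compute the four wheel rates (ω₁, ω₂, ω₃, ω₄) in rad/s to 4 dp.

k = lx + ly = 0.18 + 0.2 = 0.3800;  k·ωz = 0.3800·1.6 = 0.6080
ω₁ (FL) = (vx − vy − k·ωz)/r = -1.6080/0.06 = -26.8000
ω₂ (FR) = (vx + vy + k·ωz)/r = 0.8080/0.06 = 13.4667
ω₃ (RL) = (vx + vy − k·ωz)/r = -0.4080/0.06 = -6.8000
ω₄ (RR) = (vx − vy + k·ωz)/r = -0.3920/0.06 = -6.5333

(-26.8000, 13.4667, -6.8000, -6.5333)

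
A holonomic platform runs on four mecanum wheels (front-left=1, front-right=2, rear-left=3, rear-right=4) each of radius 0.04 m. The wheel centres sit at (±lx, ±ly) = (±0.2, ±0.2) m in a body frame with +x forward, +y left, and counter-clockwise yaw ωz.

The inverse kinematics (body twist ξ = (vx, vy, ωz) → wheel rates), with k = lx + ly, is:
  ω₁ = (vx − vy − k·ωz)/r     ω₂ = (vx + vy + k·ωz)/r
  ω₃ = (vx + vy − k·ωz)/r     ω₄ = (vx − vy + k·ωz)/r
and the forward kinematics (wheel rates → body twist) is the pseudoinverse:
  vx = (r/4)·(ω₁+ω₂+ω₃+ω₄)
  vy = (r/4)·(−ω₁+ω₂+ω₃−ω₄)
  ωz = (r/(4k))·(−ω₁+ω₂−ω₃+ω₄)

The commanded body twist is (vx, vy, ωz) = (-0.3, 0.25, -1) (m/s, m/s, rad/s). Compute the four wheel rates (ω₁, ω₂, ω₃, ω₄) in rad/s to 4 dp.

k = lx + ly = 0.2 + 0.2 = 0.4000;  k·ωz = 0.4000·-1 = -0.4000
ω₁ (FL) = (vx − vy − k·ωz)/r = -0.1500/0.04 = -3.7500
ω₂ (FR) = (vx + vy + k·ωz)/r = -0.4500/0.04 = -11.2500
ω₃ (RL) = (vx + vy − k·ωz)/r = 0.3500/0.04 = 8.7500
ω₄ (RR) = (vx − vy + k·ωz)/r = -0.9500/0.04 = -23.7500

(-3.7500, -11.2500, 8.7500, -23.7500)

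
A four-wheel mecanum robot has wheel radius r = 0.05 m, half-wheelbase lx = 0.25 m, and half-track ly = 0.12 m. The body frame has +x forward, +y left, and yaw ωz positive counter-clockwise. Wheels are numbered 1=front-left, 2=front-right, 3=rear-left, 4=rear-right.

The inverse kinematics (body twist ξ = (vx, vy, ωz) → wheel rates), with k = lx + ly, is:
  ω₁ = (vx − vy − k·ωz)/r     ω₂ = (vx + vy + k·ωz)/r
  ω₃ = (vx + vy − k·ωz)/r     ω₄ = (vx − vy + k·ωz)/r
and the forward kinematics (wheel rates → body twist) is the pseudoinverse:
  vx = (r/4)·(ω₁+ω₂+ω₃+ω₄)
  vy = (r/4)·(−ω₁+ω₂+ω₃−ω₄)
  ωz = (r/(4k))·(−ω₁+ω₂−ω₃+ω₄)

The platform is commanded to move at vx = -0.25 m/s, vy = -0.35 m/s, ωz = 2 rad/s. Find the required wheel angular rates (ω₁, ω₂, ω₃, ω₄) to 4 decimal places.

(-12.8000, 2.8000, -26.8000, 16.8000)

k = lx + ly = 0.25 + 0.12 = 0.3700;  k·ωz = 0.3700·2 = 0.7400
ω₁ (FL) = (vx − vy − k·ωz)/r = -0.6400/0.05 = -12.8000
ω₂ (FR) = (vx + vy + k·ωz)/r = 0.1400/0.05 = 2.8000
ω₃ (RL) = (vx + vy − k·ωz)/r = -1.3400/0.05 = -26.8000
ω₄ (RR) = (vx − vy + k·ωz)/r = 0.8400/0.05 = 16.8000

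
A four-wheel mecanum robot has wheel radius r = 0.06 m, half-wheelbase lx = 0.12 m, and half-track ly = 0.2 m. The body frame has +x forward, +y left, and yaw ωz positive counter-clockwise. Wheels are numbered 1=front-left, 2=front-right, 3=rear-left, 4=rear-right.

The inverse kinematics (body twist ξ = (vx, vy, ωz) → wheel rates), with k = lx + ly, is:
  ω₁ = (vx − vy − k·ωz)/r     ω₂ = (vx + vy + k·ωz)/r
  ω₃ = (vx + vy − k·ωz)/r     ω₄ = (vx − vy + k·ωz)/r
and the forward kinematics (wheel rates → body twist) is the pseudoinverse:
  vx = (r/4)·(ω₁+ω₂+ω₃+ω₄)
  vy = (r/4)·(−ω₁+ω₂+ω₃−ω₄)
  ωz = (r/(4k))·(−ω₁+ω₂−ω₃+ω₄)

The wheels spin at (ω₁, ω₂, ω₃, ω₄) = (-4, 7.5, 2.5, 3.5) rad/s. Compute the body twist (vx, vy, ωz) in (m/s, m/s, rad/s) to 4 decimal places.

(0.1425, 0.1575, 0.5859)

k = lx + ly = 0.12 + 0.2 = 0.3200
ω₁+ω₂+ω₃+ω₄ = 9.5000  →  vx = (0.06/4)·9.5000 = 0.1425
−ω₁+ω₂+ω₃−ω₄ = 10.5000  →  vy = (0.06/4)·10.5000 = 0.1575
−ω₁+ω₂−ω₃+ω₄ = 12.5000  →  ωz = (0.06/1.2800)·12.5000 = 0.5859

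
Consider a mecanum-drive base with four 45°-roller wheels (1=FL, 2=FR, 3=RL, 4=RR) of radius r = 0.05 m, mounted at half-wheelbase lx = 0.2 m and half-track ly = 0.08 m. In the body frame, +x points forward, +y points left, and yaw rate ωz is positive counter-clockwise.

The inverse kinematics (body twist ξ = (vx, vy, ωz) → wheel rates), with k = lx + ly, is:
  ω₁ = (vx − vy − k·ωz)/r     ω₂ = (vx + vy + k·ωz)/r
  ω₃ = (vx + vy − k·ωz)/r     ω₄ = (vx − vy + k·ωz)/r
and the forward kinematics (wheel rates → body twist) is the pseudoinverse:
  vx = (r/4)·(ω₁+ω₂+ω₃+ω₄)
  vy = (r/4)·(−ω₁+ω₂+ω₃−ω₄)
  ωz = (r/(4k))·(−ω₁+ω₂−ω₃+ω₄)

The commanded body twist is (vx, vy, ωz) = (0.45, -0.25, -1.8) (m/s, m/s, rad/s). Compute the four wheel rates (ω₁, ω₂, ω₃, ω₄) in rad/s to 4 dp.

(24.0800, -6.0800, 14.0800, 3.9200)

k = lx + ly = 0.2 + 0.08 = 0.2800;  k·ωz = 0.2800·-1.8 = -0.5040
ω₁ (FL) = (vx − vy − k·ωz)/r = 1.2040/0.05 = 24.0800
ω₂ (FR) = (vx + vy + k·ωz)/r = -0.3040/0.05 = -6.0800
ω₃ (RL) = (vx + vy − k·ωz)/r = 0.7040/0.05 = 14.0800
ω₄ (RR) = (vx − vy + k·ωz)/r = 0.1960/0.05 = 3.9200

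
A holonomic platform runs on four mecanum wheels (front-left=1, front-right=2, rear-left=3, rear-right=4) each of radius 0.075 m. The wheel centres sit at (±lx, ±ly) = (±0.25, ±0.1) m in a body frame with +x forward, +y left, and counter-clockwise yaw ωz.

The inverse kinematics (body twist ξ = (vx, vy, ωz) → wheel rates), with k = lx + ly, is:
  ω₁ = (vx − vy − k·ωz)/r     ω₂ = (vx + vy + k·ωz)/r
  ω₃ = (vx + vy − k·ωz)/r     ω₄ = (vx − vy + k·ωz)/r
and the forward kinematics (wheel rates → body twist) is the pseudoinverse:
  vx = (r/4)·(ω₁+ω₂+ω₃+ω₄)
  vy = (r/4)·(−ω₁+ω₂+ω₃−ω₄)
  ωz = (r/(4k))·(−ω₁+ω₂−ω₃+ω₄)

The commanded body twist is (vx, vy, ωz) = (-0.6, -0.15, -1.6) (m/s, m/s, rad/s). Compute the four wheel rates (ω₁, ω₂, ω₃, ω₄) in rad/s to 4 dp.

(1.4667, -17.4667, -2.5333, -13.4667)

k = lx + ly = 0.25 + 0.1 = 0.3500;  k·ωz = 0.3500·-1.6 = -0.5600
ω₁ (FL) = (vx − vy − k·ωz)/r = 0.1100/0.075 = 1.4667
ω₂ (FR) = (vx + vy + k·ωz)/r = -1.3100/0.075 = -17.4667
ω₃ (RL) = (vx + vy − k·ωz)/r = -0.1900/0.075 = -2.5333
ω₄ (RR) = (vx − vy + k·ωz)/r = -1.0100/0.075 = -13.4667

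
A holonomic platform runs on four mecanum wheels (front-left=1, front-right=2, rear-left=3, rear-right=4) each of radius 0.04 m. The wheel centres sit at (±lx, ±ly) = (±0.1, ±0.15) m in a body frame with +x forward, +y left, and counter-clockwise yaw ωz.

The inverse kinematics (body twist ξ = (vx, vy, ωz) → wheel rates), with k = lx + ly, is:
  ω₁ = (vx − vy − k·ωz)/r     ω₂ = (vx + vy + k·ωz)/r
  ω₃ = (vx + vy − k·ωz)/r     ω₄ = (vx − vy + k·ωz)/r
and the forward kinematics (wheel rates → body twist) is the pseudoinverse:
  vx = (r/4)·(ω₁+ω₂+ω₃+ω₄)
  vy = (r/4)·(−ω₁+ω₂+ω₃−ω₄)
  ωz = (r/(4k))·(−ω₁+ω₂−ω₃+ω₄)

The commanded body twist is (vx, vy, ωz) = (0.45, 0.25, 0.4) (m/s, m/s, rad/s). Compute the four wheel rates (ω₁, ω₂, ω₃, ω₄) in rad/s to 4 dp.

k = lx + ly = 0.1 + 0.15 = 0.2500;  k·ωz = 0.2500·0.4 = 0.1000
ω₁ (FL) = (vx − vy − k·ωz)/r = 0.1000/0.04 = 2.5000
ω₂ (FR) = (vx + vy + k·ωz)/r = 0.8000/0.04 = 20.0000
ω₃ (RL) = (vx + vy − k·ωz)/r = 0.6000/0.04 = 15.0000
ω₄ (RR) = (vx − vy + k·ωz)/r = 0.3000/0.04 = 7.5000

(2.5000, 20.0000, 15.0000, 7.5000)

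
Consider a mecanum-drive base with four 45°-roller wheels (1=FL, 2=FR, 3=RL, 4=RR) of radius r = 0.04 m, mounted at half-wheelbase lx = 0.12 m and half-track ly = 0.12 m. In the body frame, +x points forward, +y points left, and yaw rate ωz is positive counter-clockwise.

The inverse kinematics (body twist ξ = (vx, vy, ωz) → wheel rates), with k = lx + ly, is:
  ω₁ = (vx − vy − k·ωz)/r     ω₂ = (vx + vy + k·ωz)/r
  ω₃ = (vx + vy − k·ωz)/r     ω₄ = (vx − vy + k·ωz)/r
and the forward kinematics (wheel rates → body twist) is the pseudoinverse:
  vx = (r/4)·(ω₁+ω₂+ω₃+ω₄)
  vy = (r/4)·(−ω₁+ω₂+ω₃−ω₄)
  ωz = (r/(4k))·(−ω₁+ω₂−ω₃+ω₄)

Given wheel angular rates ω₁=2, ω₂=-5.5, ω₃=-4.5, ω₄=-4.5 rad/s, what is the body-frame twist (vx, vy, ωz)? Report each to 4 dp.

k = lx + ly = 0.12 + 0.12 = 0.2400
ω₁+ω₂+ω₃+ω₄ = -12.5000  →  vx = (0.04/4)·-12.5000 = -0.1250
−ω₁+ω₂+ω₃−ω₄ = -7.5000  →  vy = (0.04/4)·-7.5000 = -0.0750
−ω₁+ω₂−ω₃+ω₄ = -7.5000  →  ωz = (0.04/0.9600)·-7.5000 = -0.3125

(-0.1250, -0.0750, -0.3125)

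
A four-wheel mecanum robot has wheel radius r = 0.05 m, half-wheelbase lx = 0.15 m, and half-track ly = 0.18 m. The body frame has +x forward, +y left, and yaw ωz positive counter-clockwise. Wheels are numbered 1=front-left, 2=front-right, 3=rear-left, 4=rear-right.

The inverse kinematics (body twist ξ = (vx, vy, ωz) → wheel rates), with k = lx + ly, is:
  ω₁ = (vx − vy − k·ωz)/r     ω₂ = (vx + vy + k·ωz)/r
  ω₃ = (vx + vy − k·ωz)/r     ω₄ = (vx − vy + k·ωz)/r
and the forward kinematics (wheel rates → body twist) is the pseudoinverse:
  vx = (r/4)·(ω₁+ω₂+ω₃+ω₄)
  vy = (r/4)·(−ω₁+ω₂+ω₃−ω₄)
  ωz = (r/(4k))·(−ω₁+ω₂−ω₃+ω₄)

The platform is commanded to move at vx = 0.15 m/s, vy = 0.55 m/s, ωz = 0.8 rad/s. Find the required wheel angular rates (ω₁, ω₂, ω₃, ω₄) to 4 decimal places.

k = lx + ly = 0.15 + 0.18 = 0.3300;  k·ωz = 0.3300·0.8 = 0.2640
ω₁ (FL) = (vx − vy − k·ωz)/r = -0.6640/0.05 = -13.2800
ω₂ (FR) = (vx + vy + k·ωz)/r = 0.9640/0.05 = 19.2800
ω₃ (RL) = (vx + vy − k·ωz)/r = 0.4360/0.05 = 8.7200
ω₄ (RR) = (vx − vy + k·ωz)/r = -0.1360/0.05 = -2.7200

(-13.2800, 19.2800, 8.7200, -2.7200)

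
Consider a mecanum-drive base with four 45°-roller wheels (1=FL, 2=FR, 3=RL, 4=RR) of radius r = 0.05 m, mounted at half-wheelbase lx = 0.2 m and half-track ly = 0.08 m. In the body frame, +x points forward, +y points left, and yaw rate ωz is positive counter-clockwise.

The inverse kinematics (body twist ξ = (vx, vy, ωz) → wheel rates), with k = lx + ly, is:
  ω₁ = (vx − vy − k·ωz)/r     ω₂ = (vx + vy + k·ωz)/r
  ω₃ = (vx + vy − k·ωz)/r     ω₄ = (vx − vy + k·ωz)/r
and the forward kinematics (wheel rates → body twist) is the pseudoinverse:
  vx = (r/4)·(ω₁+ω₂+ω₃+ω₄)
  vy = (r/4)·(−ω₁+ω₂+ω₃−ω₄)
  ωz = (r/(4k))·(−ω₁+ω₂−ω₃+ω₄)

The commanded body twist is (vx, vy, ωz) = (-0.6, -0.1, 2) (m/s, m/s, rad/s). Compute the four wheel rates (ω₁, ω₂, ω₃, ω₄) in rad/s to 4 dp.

(-21.2000, -2.8000, -25.2000, 1.2000)

k = lx + ly = 0.2 + 0.08 = 0.2800;  k·ωz = 0.2800·2 = 0.5600
ω₁ (FL) = (vx − vy − k·ωz)/r = -1.0600/0.05 = -21.2000
ω₂ (FR) = (vx + vy + k·ωz)/r = -0.1400/0.05 = -2.8000
ω₃ (RL) = (vx + vy − k·ωz)/r = -1.2600/0.05 = -25.2000
ω₄ (RR) = (vx − vy + k·ωz)/r = 0.0600/0.05 = 1.2000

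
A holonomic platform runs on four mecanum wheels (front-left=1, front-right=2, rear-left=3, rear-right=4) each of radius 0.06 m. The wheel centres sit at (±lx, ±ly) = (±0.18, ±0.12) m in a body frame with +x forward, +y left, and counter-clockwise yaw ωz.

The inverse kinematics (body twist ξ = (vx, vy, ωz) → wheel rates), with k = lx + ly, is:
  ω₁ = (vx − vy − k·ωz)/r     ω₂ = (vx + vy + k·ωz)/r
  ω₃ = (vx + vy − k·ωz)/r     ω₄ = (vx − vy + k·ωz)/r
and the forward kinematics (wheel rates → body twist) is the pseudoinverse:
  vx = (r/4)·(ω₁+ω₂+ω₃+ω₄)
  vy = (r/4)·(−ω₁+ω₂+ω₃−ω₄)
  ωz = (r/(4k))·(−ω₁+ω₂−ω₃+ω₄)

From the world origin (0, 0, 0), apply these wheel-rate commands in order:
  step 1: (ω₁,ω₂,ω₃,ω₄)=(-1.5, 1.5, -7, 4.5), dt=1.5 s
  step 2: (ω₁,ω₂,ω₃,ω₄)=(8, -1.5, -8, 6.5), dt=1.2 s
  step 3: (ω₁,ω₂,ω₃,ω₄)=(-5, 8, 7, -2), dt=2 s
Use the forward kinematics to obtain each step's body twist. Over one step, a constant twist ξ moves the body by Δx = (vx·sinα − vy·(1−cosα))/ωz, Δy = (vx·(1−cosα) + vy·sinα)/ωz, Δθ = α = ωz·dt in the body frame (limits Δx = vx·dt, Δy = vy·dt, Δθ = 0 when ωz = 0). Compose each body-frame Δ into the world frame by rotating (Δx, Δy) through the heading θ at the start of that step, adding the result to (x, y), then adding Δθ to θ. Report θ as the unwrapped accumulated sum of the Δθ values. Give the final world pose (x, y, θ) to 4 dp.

step 1: ξ=(vx,vy,ωz)=(-0.0375, -0.1275, 0.7250), dt=1.5 → body Δ=(0.0483, -0.1834, 1.0875) → world pose (0.0483, -0.1834, 1.0875)
step 2: ξ=(vx,vy,ωz)=(0.0750, -0.3600, 0.2500), dt=1.2 → body Δ=(0.1530, -0.4122, 0.3000) → world pose (0.4844, -0.2395, 1.3875)
step 3: ξ=(vx,vy,ωz)=(0.1200, 0.3300, 0.2000), dt=2.0 → body Δ=(0.1034, 0.6899, 0.4000) → world pose (-0.1751, -0.0121, 1.7875)

(-0.1751, -0.0121, 1.7875)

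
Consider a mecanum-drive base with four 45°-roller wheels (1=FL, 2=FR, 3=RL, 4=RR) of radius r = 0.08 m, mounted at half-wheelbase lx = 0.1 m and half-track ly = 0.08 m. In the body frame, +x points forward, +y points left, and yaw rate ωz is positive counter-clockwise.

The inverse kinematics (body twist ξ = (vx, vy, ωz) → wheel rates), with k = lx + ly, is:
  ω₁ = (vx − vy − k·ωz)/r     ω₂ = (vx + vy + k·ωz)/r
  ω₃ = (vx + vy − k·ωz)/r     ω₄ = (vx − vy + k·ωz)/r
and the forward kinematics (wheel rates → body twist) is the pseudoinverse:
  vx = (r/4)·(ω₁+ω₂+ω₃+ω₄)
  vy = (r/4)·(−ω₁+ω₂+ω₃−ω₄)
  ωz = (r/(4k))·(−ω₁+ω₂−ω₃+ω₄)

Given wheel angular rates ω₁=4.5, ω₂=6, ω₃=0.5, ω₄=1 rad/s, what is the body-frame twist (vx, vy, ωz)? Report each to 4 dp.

k = lx + ly = 0.1 + 0.08 = 0.1800
ω₁+ω₂+ω₃+ω₄ = 12.0000  →  vx = (0.08/4)·12.0000 = 0.2400
−ω₁+ω₂+ω₃−ω₄ = 1.0000  →  vy = (0.08/4)·1.0000 = 0.0200
−ω₁+ω₂−ω₃+ω₄ = 2.0000  →  ωz = (0.08/0.7200)·2.0000 = 0.2222

(0.2400, 0.0200, 0.2222)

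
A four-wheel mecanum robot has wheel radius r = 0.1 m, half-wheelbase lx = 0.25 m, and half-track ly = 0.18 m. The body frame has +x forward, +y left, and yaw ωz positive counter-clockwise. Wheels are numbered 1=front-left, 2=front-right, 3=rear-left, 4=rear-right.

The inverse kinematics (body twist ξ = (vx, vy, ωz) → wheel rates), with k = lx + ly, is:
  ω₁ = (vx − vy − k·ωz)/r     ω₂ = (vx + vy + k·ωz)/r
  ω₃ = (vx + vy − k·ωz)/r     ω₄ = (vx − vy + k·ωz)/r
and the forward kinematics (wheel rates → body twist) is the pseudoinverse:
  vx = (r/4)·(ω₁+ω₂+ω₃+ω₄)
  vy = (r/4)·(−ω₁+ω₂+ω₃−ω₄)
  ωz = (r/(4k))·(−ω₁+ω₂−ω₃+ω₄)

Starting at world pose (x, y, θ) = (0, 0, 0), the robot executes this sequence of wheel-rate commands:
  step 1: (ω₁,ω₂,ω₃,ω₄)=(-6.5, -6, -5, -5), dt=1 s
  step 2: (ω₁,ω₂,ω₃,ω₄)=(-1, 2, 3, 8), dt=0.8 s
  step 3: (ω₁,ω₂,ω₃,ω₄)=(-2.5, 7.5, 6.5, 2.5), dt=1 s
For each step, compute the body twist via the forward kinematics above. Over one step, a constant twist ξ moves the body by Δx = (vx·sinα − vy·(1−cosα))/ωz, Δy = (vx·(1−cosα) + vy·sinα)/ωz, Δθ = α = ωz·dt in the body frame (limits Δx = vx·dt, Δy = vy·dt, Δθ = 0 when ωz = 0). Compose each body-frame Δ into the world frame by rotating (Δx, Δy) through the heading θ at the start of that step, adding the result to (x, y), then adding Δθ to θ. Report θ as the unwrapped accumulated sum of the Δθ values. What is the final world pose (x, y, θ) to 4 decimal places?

(-0.2184, 0.4981, 0.7500)

step 1: ξ=(vx,vy,ωz)=(-0.5625, 0.0125, 0.0291), dt=1.0 → body Δ=(-0.5626, 0.0043, 0.0291) → world pose (-0.5626, 0.0043, 0.0291)
step 2: ξ=(vx,vy,ωz)=(0.3000, -0.0500, 0.4651), dt=0.8 → body Δ=(0.2419, 0.0051, 0.3721) → world pose (-0.3210, 0.0164, 0.4012)
step 3: ξ=(vx,vy,ωz)=(0.3500, 0.3500, 0.3488), dt=1.0 → body Δ=(0.2825, 0.4034, 0.3488) → world pose (-0.2184, 0.4981, 0.7500)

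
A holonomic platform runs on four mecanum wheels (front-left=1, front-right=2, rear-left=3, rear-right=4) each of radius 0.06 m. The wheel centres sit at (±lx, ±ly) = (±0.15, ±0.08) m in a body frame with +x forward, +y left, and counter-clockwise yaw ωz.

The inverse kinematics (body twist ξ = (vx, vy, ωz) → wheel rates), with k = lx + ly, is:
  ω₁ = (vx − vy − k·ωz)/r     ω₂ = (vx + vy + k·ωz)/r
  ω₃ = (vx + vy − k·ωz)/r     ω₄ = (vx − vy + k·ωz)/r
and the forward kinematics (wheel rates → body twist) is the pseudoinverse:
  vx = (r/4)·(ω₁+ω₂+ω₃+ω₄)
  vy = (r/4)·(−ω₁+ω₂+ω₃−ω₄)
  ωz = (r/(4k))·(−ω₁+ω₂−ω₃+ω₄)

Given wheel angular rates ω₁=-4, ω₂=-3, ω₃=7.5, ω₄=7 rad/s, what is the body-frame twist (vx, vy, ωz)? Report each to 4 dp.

(0.1125, 0.0225, 0.0326)

k = lx + ly = 0.15 + 0.08 = 0.2300
ω₁+ω₂+ω₃+ω₄ = 7.5000  →  vx = (0.06/4)·7.5000 = 0.1125
−ω₁+ω₂+ω₃−ω₄ = 1.5000  →  vy = (0.06/4)·1.5000 = 0.0225
−ω₁+ω₂−ω₃+ω₄ = 0.5000  →  ωz = (0.06/0.9200)·0.5000 = 0.0326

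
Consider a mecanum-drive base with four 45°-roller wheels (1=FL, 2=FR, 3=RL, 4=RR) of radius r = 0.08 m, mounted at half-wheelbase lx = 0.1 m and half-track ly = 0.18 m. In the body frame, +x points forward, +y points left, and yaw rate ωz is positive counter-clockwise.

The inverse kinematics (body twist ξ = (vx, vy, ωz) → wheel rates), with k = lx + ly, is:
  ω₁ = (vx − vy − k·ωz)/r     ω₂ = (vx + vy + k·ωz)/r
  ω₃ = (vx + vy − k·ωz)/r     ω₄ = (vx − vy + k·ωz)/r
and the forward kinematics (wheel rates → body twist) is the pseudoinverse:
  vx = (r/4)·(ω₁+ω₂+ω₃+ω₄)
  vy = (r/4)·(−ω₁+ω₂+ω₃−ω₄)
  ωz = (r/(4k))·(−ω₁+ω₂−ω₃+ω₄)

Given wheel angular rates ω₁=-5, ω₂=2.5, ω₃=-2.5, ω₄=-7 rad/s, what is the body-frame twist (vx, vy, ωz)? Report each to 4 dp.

(-0.2400, 0.2400, 0.2143)

k = lx + ly = 0.1 + 0.18 = 0.2800
ω₁+ω₂+ω₃+ω₄ = -12.0000  →  vx = (0.08/4)·-12.0000 = -0.2400
−ω₁+ω₂+ω₃−ω₄ = 12.0000  →  vy = (0.08/4)·12.0000 = 0.2400
−ω₁+ω₂−ω₃+ω₄ = 3.0000  →  ωz = (0.08/1.1200)·3.0000 = 0.2143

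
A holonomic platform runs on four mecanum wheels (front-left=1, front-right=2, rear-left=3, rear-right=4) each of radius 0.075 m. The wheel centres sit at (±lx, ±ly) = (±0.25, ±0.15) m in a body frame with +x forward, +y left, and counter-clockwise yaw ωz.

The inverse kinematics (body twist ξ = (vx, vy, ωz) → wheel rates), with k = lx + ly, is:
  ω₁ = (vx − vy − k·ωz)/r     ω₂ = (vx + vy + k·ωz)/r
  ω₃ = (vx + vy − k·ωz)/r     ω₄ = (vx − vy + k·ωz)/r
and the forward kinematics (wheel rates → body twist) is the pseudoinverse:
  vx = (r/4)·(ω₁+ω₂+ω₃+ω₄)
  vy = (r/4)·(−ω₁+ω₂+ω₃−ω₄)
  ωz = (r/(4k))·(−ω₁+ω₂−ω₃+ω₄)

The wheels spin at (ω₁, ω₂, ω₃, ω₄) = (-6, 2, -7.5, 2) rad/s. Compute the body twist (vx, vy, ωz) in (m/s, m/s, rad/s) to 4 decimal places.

(-0.1781, -0.0281, 0.8203)

k = lx + ly = 0.25 + 0.15 = 0.4000
ω₁+ω₂+ω₃+ω₄ = -9.5000  →  vx = (0.075/4)·-9.5000 = -0.1781
−ω₁+ω₂+ω₃−ω₄ = -1.5000  →  vy = (0.075/4)·-1.5000 = -0.0281
−ω₁+ω₂−ω₃+ω₄ = 17.5000  →  ωz = (0.075/1.6000)·17.5000 = 0.8203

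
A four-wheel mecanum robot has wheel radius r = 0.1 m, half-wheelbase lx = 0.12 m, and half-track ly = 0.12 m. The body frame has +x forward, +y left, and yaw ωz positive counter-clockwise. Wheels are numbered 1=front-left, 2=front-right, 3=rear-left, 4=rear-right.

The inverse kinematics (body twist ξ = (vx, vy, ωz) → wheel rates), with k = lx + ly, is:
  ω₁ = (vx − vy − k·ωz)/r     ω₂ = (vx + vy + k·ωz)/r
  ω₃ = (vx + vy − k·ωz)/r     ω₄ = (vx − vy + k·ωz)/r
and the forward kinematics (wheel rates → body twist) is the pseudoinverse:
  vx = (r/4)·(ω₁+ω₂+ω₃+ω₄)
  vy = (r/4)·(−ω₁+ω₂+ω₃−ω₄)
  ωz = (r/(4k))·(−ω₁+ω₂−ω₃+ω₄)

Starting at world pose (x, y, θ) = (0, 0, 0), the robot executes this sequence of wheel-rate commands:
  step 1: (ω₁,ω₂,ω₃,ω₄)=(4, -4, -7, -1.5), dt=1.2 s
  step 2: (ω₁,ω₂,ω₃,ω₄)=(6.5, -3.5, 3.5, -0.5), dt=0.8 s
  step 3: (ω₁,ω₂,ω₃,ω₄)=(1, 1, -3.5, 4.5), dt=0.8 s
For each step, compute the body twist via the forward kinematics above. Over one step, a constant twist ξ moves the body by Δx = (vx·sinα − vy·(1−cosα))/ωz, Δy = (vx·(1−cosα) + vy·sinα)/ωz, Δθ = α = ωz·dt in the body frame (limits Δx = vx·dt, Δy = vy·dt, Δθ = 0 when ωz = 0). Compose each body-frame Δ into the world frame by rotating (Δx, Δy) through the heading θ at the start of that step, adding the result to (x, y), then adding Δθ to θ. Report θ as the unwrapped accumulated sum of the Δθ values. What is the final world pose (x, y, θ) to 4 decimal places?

(-0.4501, -0.6366, -0.8125)

step 1: ξ=(vx,vy,ωz)=(-0.2125, -0.3375, -0.2604), dt=1.2 → body Δ=(-0.3136, -0.3589, -0.3125) → world pose (-0.3136, -0.3589, -0.3125)
step 2: ξ=(vx,vy,ωz)=(0.1500, -0.1500, -1.4583), dt=0.8 → body Δ=(0.0322, -0.1570, -1.1667) → world pose (-0.3313, -0.5182, -1.4792)
step 3: ξ=(vx,vy,ωz)=(0.0750, -0.2000, 0.8333), dt=0.8 → body Δ=(0.1070, -0.1291, 0.6667) → world pose (-0.4501, -0.6366, -0.8125)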